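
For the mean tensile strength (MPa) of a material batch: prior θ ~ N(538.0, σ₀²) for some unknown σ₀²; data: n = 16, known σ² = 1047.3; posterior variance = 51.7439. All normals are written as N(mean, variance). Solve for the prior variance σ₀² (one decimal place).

σ₀² = 247.0

Posterior precision equals prior precision plus data precision: 1/σ_n² = 1/σ₀² + n/σ².
So 1/σ₀² = 1/51.7439 − 16/1047.3 = 0.019326 − 0.015277 = 0.004049.
Hence σ₀² = 1/0.004049 ≈ 247.0.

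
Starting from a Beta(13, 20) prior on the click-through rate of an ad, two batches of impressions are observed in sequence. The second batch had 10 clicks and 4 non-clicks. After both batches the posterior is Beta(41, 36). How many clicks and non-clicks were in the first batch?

18 clicks and 12 non-clicks

Sequential conjugate updates are equivalent to a single update on the pooled data, so total successes = posterior α − prior α and total failures = posterior β − prior β.
Total across both batches: 41−13=28 clicks, 36−20=16 non-clicks.
Subtract the second batch: 28−10=18 clicks and 16−4=12 non-clicks.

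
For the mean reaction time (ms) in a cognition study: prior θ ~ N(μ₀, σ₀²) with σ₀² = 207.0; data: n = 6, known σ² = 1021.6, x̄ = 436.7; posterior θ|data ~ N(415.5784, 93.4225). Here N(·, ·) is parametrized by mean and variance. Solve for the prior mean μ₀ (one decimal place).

The posterior mean is a precision-weighted average: μ_n = (τ₀μ₀ + τ_data·x̄)/(τ₀+τ_data), with τ₀=1/σ₀² and τ_data=n/σ².
Here τ₀ = 1/207.0 = 0.004831 and τ_data = 6/1021.6 = 0.005873, so τ_n = 0.010704.
Rearranging for μ₀: μ₀ = (μ_n·τ_n − τ_data·x̄)/τ₀ = (415.5784·0.010704 − 0.005873·436.7) / 0.004831 = 1.883612/0.004831 ≈ 389.9.

μ₀ = 389.9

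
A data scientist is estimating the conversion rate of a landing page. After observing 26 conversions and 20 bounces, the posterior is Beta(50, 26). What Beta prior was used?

A Beta(a, b) prior with s successes and f failures in binomial data gives a Beta(a+s, b+f) posterior.
So a = 50 − 26 = 24 and b = 26 − 20 = 6.

Beta(24, 6)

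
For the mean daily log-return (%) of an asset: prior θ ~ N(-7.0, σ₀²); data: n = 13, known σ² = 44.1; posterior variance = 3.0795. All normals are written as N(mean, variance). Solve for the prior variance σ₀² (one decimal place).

Posterior precision equals prior precision plus data precision: 1/σ_n² = 1/σ₀² + n/σ².
So 1/σ₀² = 1/3.0795 − 13/44.1 = 0.324728 − 0.294785 = 0.029943.
Hence σ₀² = 1/0.029943 ≈ 33.4.

σ₀² = 33.4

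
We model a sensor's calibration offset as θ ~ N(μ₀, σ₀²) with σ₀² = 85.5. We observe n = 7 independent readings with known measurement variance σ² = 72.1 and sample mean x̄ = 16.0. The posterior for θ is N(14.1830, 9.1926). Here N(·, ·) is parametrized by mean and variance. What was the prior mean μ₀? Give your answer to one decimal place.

μ₀ = -0.9

The posterior mean is a precision-weighted average: μ_n = (τ₀μ₀ + τ_data·x̄)/(τ₀+τ_data), with τ₀=1/σ₀² and τ_data=n/σ².
Here τ₀ = 1/85.5 = 0.011696 and τ_data = 7/72.1 = 0.097087, so τ_n = 0.108783.
Rearranging for μ₀: μ₀ = (μ_n·τ_n − τ_data·x̄)/τ₀ = (14.1830·0.108783 − 0.097087·16.0) / 0.011696 = -0.010523/0.011696 ≈ -0.9.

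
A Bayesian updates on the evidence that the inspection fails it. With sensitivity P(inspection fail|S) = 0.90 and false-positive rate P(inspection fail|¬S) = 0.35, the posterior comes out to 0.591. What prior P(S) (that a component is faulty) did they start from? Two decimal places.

P(S) = 0.36

In odds form, posterior odds = prior odds × likelihood ratio, so prior odds = posterior odds ÷ LR.
Posterior odds = 0.591/(1−0.591) = 1.4450. LR = 0.90/0.35 = 2.5714.
Prior odds = 1.4450/2.5714 = 0.5620, so P(S) = 0.5620/(1+0.5620) ≈ 0.36.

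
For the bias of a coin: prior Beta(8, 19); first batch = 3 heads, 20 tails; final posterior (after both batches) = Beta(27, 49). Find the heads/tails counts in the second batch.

16 heads and 10 tails

Sequential conjugate updates are equivalent to a single update on the pooled data, so total successes = posterior α − prior α and total failures = posterior β − prior β.
Total across both batches: 27−8=19 heads, 49−19=30 tails.
Subtract the first batch: 19−3=16 heads and 30−20=10 tails.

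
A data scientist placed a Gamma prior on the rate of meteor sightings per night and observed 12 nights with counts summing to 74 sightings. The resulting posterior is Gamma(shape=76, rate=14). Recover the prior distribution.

Gamma–Poisson conjugacy: posterior shape = α + Σxᵢ, posterior rate = β + n.
So α = 76 − 74 = 2 and β = 14 − 12 = 2.

Gamma(shape=2, rate=2)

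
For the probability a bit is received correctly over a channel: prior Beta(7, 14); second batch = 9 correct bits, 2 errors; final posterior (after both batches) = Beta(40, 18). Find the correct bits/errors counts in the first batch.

24 correct bits and 2 errors

Because Beta–binomial updating is additive in the counts, the combined data contributed (α_post−α_prior, β_post−β_prior) successes and failures.
Total across both batches: 40−7=33 correct bits, 18−14=4 errors.
Subtract the second batch: 33−9=24 correct bits and 4−2=2 errors.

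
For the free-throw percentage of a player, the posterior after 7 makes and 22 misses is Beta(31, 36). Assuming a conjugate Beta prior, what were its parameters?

A Beta(a, b) prior with s successes and f failures in binomial data gives a Beta(a+s, b+f) posterior.
So a = 31 − 7 = 24 and b = 36 − 22 = 14.

Beta(24, 14)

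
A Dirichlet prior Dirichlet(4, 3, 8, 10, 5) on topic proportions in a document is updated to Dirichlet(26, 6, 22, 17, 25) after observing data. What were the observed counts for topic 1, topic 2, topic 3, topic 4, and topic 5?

For a Dirichlet(α) prior with multinomial counts c, the posterior is Dirichlet(α + c) componentwise.
Counts are posterior − prior componentwise: 26−4=22, 6−3=3, 22−8=14, 17−10=7, 25−5=20.

counts (22, 3, 14, 7, 20)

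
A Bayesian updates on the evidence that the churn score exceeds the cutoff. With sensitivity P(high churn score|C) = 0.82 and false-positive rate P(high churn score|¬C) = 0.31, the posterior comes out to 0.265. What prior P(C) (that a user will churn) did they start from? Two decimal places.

P(C) = 0.12

In odds form, posterior odds = prior odds × likelihood ratio, so prior odds = posterior odds ÷ LR.
Posterior odds = 0.265/(1−0.265) = 0.3605. LR = 0.82/0.31 = 2.6452.
Prior odds = 0.3605/2.6452 = 0.1363, so P(C) = 0.1363/(1+0.1363) ≈ 0.12.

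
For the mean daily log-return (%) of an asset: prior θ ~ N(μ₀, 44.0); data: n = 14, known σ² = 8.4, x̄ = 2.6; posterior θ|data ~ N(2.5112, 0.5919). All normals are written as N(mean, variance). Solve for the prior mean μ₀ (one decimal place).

μ₀ = -4.0

With known observation variance, the Normal–Normal posterior has precision τ_n = τ₀ + n/σ² and mean μ_n = (τ₀μ₀ + (n/σ²)x̄)/τ_n.
Here τ₀ = 1/44.0 = 0.022727 and τ_data = 14/8.4 = 1.666667, so τ_n = 1.689394.
Rearranging for μ₀: μ₀ = (μ_n·τ_n − τ_data·x̄)/τ₀ = (2.5112·1.689394 − 1.666667·2.6) / 0.022727 = -0.090928/0.022727 ≈ -4.0.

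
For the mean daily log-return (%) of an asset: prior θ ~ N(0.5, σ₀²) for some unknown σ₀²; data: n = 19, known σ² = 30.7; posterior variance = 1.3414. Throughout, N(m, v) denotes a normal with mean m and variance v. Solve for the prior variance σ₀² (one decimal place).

σ₀² = 7.9

Posterior precision equals prior precision plus data precision: 1/σ_n² = 1/σ₀² + n/σ².
So 1/σ₀² = 1/1.3414 − 19/30.7 = 0.745490 − 0.618893 = 0.126597.
Hence σ₀² = 1/0.126597 ≈ 7.9.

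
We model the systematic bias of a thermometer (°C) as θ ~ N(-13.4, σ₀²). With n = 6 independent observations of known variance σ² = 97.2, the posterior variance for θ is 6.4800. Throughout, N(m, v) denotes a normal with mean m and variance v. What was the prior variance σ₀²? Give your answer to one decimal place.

Posterior precision equals prior precision plus data precision: 1/σ_n² = 1/σ₀² + n/σ².
So 1/σ₀² = 1/6.4800 − 6/97.2 = 0.154321 − 0.061728 = 0.092593.
Hence σ₀² = 1/0.092593 ≈ 10.8.

σ₀² = 10.8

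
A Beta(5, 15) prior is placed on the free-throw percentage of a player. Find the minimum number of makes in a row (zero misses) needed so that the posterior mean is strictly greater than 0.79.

After k makes and 0 misses the posterior is Beta(5+k, 15), with mean (5+k)/(5+15+k).
Set (5+k)/(20+k) > 0.79 and solve: k > (0.79·20 − 5)/(1 − 0.79) = 51.429.
The smallest integer exceeding 51.429 is 52.

k = 52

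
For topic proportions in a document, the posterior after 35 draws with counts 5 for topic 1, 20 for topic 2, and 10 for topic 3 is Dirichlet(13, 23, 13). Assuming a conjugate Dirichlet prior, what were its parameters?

Dirichlet(8, 3, 3)

For a Dirichlet(α) prior with multinomial counts c, the posterior is Dirichlet(α + c) componentwise.
Subtract each count from the matching posterior parameter: 13−5=8, 23−20=3, 13−10=3.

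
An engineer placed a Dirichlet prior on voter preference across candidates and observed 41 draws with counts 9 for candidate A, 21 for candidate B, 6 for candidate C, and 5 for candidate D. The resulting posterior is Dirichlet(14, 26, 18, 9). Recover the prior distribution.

For a Dirichlet(α) prior with multinomial counts c, the posterior is Dirichlet(α + c) componentwise.
Subtract each count from the matching posterior parameter: 14−9=5, 26−21=5, 18−6=12, 9−5=4.

Dirichlet(5, 5, 12, 4)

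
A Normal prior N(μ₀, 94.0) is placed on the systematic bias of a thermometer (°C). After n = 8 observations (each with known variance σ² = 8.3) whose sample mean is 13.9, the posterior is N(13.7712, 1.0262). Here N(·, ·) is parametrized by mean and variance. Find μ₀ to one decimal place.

With known observation variance, the Normal–Normal posterior has precision τ_n = τ₀ + n/σ² and mean μ_n = (τ₀μ₀ + (n/σ²)x̄)/τ_n.
Here τ₀ = 1/94.0 = 0.010638 and τ_data = 8/8.3 = 0.963855, so τ_n = 0.974493.
Rearranging for μ₀: μ₀ = (μ_n·τ_n − τ_data·x̄)/τ₀ = (13.7712·0.974493 − 0.963855·13.9) / 0.010638 = 0.022354/0.010638 ≈ 2.1.

μ₀ = 2.1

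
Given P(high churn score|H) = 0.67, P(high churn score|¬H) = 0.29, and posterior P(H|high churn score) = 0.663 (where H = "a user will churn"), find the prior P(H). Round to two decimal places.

P(H) = 0.46

Bayes' rule in odds form gives O(H|E) = O(H)·[P(E|H)/P(E|¬H)], hence O(H) = O(H|E)/LR.
Posterior odds = 0.663/(1−0.663) = 1.9674. LR = 0.67/0.29 = 2.3103.
Prior odds = 1.9674/2.3103 = 0.8516, so P(H) = 0.8516/(1+0.8516) ≈ 0.46.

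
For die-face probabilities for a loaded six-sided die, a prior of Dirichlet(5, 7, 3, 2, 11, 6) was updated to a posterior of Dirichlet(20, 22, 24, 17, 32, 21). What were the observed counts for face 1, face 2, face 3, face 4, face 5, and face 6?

For a Dirichlet(α) prior with multinomial counts c, the posterior is Dirichlet(α + c) componentwise.
Counts are posterior − prior componentwise: 20−5=15, 22−7=15, 24−3=21, 17−2=15, 32−11=21, 21−6=15.

counts (15, 15, 21, 15, 21, 15)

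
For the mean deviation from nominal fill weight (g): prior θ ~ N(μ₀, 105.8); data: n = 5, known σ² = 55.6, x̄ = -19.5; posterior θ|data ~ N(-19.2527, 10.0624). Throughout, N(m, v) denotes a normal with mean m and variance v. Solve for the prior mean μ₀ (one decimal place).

μ₀ = -16.9

The posterior mean is a precision-weighted average: μ_n = (τ₀μ₀ + τ_data·x̄)/(τ₀+τ_data), with τ₀=1/σ₀² and τ_data=n/σ².
Here τ₀ = 1/105.8 = 0.009452 and τ_data = 5/55.6 = 0.089928, so τ_n = 0.099380.
Rearranging for μ₀: μ₀ = (μ_n·τ_n − τ_data·x̄)/τ₀ = (-19.2527·0.099380 − 0.089928·-19.5) / 0.009452 = -0.159737/0.009452 ≈ -16.9.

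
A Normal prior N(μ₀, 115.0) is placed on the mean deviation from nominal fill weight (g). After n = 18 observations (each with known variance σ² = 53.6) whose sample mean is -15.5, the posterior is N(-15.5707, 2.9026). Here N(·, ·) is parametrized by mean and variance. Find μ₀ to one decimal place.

μ₀ = -18.3

With known observation variance, the Normal–Normal posterior has precision τ_n = τ₀ + n/σ² and mean μ_n = (τ₀μ₀ + (n/σ²)x̄)/τ_n.
Here τ₀ = 1/115.0 = 0.008696 and τ_data = 18/53.6 = 0.335821, so τ_n = 0.344517.
Rearranging for μ₀: μ₀ = (μ_n·τ_n − τ_data·x̄)/τ₀ = (-15.5707·0.344517 − 0.335821·-15.5) / 0.008696 = -0.159145/0.008696 ≈ -18.3.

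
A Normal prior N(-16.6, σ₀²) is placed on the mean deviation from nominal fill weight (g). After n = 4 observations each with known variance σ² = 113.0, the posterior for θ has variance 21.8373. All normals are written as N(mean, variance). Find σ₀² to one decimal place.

σ₀² = 96.2

For the Normal–Normal model with known σ², precisions add: τ_n = τ₀ + n/σ².
So 1/σ₀² = 1/21.8373 − 4/113.0 = 0.045793 − 0.035398 = 0.010395.
Hence σ₀² = 1/0.010395 ≈ 96.2.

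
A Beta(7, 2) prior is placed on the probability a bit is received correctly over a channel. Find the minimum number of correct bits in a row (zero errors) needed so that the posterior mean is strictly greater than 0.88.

k = 8

After k correct bits and 0 errors the posterior is Beta(7+k, 2), with mean (7+k)/(7+2+k).
Set (7+k)/(9+k) > 0.88 and solve: k > (0.88·9 − 7)/(1 − 0.88) = 7.667.
The smallest integer exceeding 7.667 is 8, and checking k=8: (15)/(17) = 0.8824 > 0.88.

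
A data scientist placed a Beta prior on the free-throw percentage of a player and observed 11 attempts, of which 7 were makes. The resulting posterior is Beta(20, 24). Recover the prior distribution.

A Beta(a, b) prior with s successes and f failures in binomial data gives a Beta(a+s, b+f) posterior.
So a = 20 − 7 = 13 and b = 24 − 4 = 20.

Beta(13, 20)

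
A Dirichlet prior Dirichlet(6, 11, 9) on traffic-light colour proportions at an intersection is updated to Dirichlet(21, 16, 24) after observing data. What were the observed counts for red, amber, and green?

counts (15, 5, 15)

For a Dirichlet(α) prior with multinomial counts c, the posterior is Dirichlet(α + c) componentwise.
Counts are posterior − prior componentwise: 21−6=15, 16−11=5, 24−9=15.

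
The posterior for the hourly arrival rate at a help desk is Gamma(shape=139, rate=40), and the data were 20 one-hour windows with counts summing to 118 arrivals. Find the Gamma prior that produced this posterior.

A Gamma(α, β) prior (rate parametrization) on a Poisson rate with n observations summing to S gives posterior Gamma(α+S, β+n).
So α = 139 − 118 = 21 and β = 40 − 20 = 20.

Gamma(shape=21, rate=20)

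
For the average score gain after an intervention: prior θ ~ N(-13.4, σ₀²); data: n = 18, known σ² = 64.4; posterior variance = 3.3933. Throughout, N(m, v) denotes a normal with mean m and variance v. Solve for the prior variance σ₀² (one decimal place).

σ₀² = 65.8

Posterior precision equals prior precision plus data precision: 1/σ_n² = 1/σ₀² + n/σ².
So 1/σ₀² = 1/3.3933 − 18/64.4 = 0.294698 − 0.279503 = 0.015195.
Hence σ₀² = 1/0.015195 ≈ 65.8.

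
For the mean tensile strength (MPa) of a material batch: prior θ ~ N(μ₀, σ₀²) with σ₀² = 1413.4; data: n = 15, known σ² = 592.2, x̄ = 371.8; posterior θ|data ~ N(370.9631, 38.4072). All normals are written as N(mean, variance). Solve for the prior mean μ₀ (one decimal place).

The posterior mean is a precision-weighted average: μ_n = (τ₀μ₀ + τ_data·x̄)/(τ₀+τ_data), with τ₀=1/σ₀² and τ_data=n/σ².
Here τ₀ = 1/1413.4 = 0.000708 and τ_data = 15/592.2 = 0.025329, so τ_n = 0.026037.
Rearranging for μ₀: μ₀ = (μ_n·τ_n − τ_data·x̄)/τ₀ = (370.9631·0.026037 − 0.025329·371.8) / 0.000708 = 0.241444/0.000708 ≈ 341.0.

μ₀ = 341.0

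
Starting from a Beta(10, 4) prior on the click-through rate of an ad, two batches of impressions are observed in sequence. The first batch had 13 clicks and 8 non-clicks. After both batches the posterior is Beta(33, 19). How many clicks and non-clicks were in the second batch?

Because Beta–binomial updating is additive in the counts, the combined data contributed (α_post−α_prior, β_post−β_prior) successes and failures.
Total across both batches: 33−10=23 clicks, 19−4=15 non-clicks.
Subtract the first batch: 23−13=10 clicks and 15−8=7 non-clicks.

10 clicks and 7 non-clicks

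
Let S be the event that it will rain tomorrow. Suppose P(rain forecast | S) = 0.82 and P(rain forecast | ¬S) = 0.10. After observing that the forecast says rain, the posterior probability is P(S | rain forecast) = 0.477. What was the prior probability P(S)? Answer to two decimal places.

P(S) = 0.10

Bayes' rule in odds form gives O(S|E) = O(S)·[P(E|S)/P(E|¬S)], hence O(S) = O(S|E)/LR.
Posterior odds = 0.477/(1−0.477) = 0.9120. LR = 0.82/0.10 = 8.2000.
Prior odds = 0.9120/8.2000 = 0.1112, so P(S) = 0.1112/(1+0.1112) ≈ 0.10.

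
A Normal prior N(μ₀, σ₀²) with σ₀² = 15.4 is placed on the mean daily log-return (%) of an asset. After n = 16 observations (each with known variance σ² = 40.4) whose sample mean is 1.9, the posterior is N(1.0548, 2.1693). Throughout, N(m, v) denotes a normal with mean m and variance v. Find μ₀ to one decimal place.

μ₀ = -4.1

The posterior mean is a precision-weighted average: μ_n = (τ₀μ₀ + τ_data·x̄)/(τ₀+τ_data), with τ₀=1/σ₀² and τ_data=n/σ².
Here τ₀ = 1/15.4 = 0.064935 and τ_data = 16/40.4 = 0.396040, so τ_n = 0.460975.
Rearranging for μ₀: μ₀ = (μ_n·τ_n − τ_data·x̄)/τ₀ = (1.0548·0.460975 − 0.396040·1.9) / 0.064935 = -0.266240/0.064935 ≈ -4.1.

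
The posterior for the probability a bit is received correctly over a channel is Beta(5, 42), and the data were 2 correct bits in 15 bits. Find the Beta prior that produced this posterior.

Under Beta–binomial conjugacy the posterior parameters are (α+s, β+f).
Subtract the data counts: 5−2=3, 42−13=29.

Beta(3, 29)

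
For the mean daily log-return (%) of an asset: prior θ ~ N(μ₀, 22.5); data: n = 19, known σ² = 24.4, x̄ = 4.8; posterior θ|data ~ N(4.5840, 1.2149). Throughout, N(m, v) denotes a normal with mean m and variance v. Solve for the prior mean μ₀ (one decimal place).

μ₀ = 0.8

With known observation variance, the Normal–Normal posterior has precision τ_n = τ₀ + n/σ² and mean μ_n = (τ₀μ₀ + (n/σ²)x̄)/τ_n.
Here τ₀ = 1/22.5 = 0.044444 and τ_data = 19/24.4 = 0.778689, so τ_n = 0.823133.
Rearranging for μ₀: μ₀ = (μ_n·τ_n − τ_data·x̄)/τ₀ = (4.5840·0.823133 − 0.778689·4.8) / 0.044444 = 0.035534/0.044444 ≈ 0.8.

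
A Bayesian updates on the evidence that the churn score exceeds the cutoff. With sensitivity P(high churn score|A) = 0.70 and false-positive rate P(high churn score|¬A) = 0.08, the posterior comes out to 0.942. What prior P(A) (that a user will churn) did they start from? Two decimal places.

Bayes' rule in odds form gives O(A|E) = O(A)·[P(E|A)/P(E|¬A)], hence O(A) = O(A|E)/LR.
Posterior odds = 0.942/(1−0.942) = 16.2414. LR = 0.70/0.08 = 8.7500.
Prior odds = 16.2414/8.7500 = 1.8562, so P(A) = 1.8562/(1+1.8562) ≈ 0.65.

P(A) = 0.65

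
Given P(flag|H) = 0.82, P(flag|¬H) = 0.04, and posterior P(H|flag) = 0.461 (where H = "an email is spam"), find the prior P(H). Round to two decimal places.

In odds form, posterior odds = prior odds × likelihood ratio, so prior odds = posterior odds ÷ LR.
Posterior odds = 0.461/(1−0.461) = 0.8553. LR = 0.82/0.04 = 20.5000.
Prior odds = 0.8553/20.5000 = 0.0417, so P(H) = 0.0417/(1+0.0417) ≈ 0.04.

P(H) = 0.04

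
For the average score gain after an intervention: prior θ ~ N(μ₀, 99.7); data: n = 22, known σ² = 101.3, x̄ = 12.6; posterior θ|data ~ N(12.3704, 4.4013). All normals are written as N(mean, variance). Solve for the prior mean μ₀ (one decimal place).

μ₀ = 7.4

The posterior mean is a precision-weighted average: μ_n = (τ₀μ₀ + τ_data·x̄)/(τ₀+τ_data), with τ₀=1/σ₀² and τ_data=n/σ².
Here τ₀ = 1/99.7 = 0.010030 and τ_data = 22/101.3 = 0.217177, so τ_n = 0.227207.
Rearranging for μ₀: μ₀ = (μ_n·τ_n − τ_data·x̄)/τ₀ = (12.3704·0.227207 − 0.217177·12.6) / 0.010030 = 0.074211/0.010030 ≈ 7.4.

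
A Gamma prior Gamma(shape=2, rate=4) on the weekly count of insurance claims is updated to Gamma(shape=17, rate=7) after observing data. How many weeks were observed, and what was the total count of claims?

Gamma–Poisson conjugacy: posterior shape = α + Σxᵢ, posterior rate = β + n.
Matching: Σxᵢ = 17 − 2 = 15 and n = 7 − 4 = 3.

n = 3 weeks with total 15 claims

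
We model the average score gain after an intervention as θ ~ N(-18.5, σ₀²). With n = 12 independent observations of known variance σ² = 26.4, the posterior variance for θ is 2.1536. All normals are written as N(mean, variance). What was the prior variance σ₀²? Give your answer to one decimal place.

σ₀² = 102.1

Posterior precision equals prior precision plus data precision: 1/σ_n² = 1/σ₀² + n/σ².
So 1/σ₀² = 1/2.1536 − 12/26.4 = 0.464339 − 0.454545 = 0.009794.
Hence σ₀² = 1/0.009794 ≈ 102.1.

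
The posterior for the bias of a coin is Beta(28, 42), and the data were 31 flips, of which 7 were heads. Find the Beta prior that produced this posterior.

Beta(21, 18)

Beta is conjugate to the binomial likelihood: posterior = Beta(a+s, b+f).
So a = 28 − 7 = 21 and b = 42 − 24 = 18.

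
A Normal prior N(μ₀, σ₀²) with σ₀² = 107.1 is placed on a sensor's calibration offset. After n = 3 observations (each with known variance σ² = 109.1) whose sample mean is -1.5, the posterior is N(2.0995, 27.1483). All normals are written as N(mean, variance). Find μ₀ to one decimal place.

With known observation variance, the Normal–Normal posterior has precision τ_n = τ₀ + n/σ² and mean μ_n = (τ₀μ₀ + (n/σ²)x̄)/τ_n.
Here τ₀ = 1/107.1 = 0.009337 and τ_data = 3/109.1 = 0.027498, so τ_n = 0.036835.
Rearranging for μ₀: μ₀ = (μ_n·τ_n − τ_data·x̄)/τ₀ = (2.0995·0.036835 − 0.027498·-1.5) / 0.009337 = 0.118582/0.009337 ≈ 12.7.

μ₀ = 12.7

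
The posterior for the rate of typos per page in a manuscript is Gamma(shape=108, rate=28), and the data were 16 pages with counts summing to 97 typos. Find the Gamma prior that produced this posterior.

Gamma(shape=11, rate=12)

Gamma–Poisson conjugacy: posterior shape = α + Σxᵢ, posterior rate = β + n.
So α = 108 − 97 = 11 and β = 28 − 16 = 12.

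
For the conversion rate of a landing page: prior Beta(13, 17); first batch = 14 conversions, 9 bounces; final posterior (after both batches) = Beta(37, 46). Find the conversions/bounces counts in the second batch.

Sequential conjugate updates are equivalent to a single update on the pooled data, so total successes = posterior α − prior α and total failures = posterior β − prior β.
Total across both batches: 37−13=24 conversions, 46−17=29 bounces.
Subtract the first batch: 24−14=10 conversions and 29−9=20 bounces.

10 conversions and 20 bounces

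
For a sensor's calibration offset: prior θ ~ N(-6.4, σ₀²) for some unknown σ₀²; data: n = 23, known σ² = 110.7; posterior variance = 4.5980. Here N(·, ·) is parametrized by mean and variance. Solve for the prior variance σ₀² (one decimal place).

For the Normal–Normal model with known σ², precisions add: τ_n = τ₀ + n/σ².
So 1/σ₀² = 1/4.5980 − 23/110.7 = 0.217486 − 0.207769 = 0.009717.
Hence σ₀² = 1/0.009717 ≈ 102.9.

σ₀² = 102.9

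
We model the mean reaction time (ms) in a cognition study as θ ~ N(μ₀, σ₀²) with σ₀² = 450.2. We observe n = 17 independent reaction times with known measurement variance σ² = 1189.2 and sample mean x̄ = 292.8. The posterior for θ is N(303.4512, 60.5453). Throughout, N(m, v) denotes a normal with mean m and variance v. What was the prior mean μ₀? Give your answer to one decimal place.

μ₀ = 372.0

The posterior mean is a precision-weighted average: μ_n = (τ₀μ₀ + τ_data·x̄)/(τ₀+τ_data), with τ₀=1/σ₀² and τ_data=n/σ².
Here τ₀ = 1/450.2 = 0.002221 and τ_data = 17/1189.2 = 0.014295, so τ_n = 0.016516.
Rearranging for μ₀: μ₀ = (μ_n·τ_n − τ_data·x̄)/τ₀ = (303.4512·0.016516 − 0.014295·292.8) / 0.002221 = 0.826224/0.002221 ≈ 372.0.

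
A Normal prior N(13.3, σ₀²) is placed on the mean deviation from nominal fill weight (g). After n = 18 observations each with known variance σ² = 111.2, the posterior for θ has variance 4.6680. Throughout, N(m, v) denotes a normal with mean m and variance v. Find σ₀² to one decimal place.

σ₀² = 19.1

For the Normal–Normal model with known σ², precisions add: τ_n = τ₀ + n/σ².
So 1/σ₀² = 1/4.6680 − 18/111.2 = 0.214225 − 0.161871 = 0.052354.
Hence σ₀² = 1/0.052354 ≈ 19.1.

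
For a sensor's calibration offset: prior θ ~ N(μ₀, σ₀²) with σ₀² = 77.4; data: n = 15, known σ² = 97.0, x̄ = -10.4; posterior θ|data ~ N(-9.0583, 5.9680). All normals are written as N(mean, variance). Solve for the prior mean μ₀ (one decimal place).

μ₀ = 7.0

The posterior mean is a precision-weighted average: μ_n = (τ₀μ₀ + τ_data·x̄)/(τ₀+τ_data), with τ₀=1/σ₀² and τ_data=n/σ².
Here τ₀ = 1/77.4 = 0.012920 and τ_data = 15/97.0 = 0.154639, so τ_n = 0.167559.
Rearranging for μ₀: μ₀ = (μ_n·τ_n − τ_data·x̄)/τ₀ = (-9.0583·0.167559 − 0.154639·-10.4) / 0.012920 = 0.090446/0.012920 ≈ 7.0.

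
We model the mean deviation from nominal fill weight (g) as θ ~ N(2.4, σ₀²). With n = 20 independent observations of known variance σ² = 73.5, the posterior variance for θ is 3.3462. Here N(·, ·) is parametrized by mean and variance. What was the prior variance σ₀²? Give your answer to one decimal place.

Posterior precision equals prior precision plus data precision: 1/σ_n² = 1/σ₀² + n/σ².
So 1/σ₀² = 1/3.3462 − 20/73.5 = 0.298846 − 0.272109 = 0.026737.
Hence σ₀² = 1/0.026737 ≈ 37.4.

σ₀² = 37.4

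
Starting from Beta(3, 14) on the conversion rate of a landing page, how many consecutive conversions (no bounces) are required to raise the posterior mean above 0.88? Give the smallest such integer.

After k conversions and 0 bounces the posterior is Beta(3+k, 14), with mean (3+k)/(3+14+k).
Set (3+k)/(17+k) > 0.88 and solve: k > (0.88·17 − 3)/(1 − 0.88) = 99.667.
The smallest integer exceeding 99.667 is 100, and checking k=100: (103)/(117) = 0.8803 > 0.88.

k = 100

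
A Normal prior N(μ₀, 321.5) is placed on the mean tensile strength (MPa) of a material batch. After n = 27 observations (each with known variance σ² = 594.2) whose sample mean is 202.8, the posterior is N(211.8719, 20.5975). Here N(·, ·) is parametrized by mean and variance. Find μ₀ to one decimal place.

μ₀ = 344.4

The posterior mean is a precision-weighted average: μ_n = (τ₀μ₀ + τ_data·x̄)/(τ₀+τ_data), with τ₀=1/σ₀² and τ_data=n/σ².
Here τ₀ = 1/321.5 = 0.003110 and τ_data = 27/594.2 = 0.045439, so τ_n = 0.048549.
Rearranging for μ₀: μ₀ = (μ_n·τ_n − τ_data·x̄)/τ₀ = (211.8719·0.048549 − 0.045439·202.8) / 0.003110 = 1.071140/0.003110 ≈ 344.4.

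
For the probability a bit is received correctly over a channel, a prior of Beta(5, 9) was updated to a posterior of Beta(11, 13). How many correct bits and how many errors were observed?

Under Beta–binomial conjugacy the posterior parameters are (α+s, β+f).
Match parameters: s=11−5=6, f=13−9=4.

6 correct bits and 4 errors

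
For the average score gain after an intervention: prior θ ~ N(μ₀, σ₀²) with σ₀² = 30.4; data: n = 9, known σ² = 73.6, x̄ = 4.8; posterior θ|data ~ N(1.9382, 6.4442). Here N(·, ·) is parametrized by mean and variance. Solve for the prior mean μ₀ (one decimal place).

The posterior mean is a precision-weighted average: μ_n = (τ₀μ₀ + τ_data·x̄)/(τ₀+τ_data), with τ₀=1/σ₀² and τ_data=n/σ².
Here τ₀ = 1/30.4 = 0.032895 and τ_data = 9/73.6 = 0.122283, so τ_n = 0.155178.
Rearranging for μ₀: μ₀ = (μ_n·τ_n − τ_data·x̄)/τ₀ = (1.9382·0.155178 − 0.122283·4.8) / 0.032895 = -0.286192/0.032895 ≈ -8.7.

μ₀ = -8.7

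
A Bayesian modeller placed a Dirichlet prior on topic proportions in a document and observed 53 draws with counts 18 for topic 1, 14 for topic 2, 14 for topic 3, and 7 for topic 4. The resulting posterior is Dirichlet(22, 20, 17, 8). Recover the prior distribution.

Dirichlet(4, 6, 3, 1)

For a Dirichlet(α) prior with multinomial counts c, the posterior is Dirichlet(α + c) componentwise.
Subtract each count from the matching posterior parameter: 22−18=4, 20−14=6, 17−14=3, 8−7=1.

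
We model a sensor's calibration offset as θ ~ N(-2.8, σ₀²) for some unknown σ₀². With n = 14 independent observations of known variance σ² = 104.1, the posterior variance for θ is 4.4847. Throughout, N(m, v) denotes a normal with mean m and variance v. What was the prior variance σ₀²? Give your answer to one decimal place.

Posterior precision equals prior precision plus data precision: 1/σ_n² = 1/σ₀² + n/σ².
So 1/σ₀² = 1/4.4847 − 14/104.1 = 0.222980 − 0.134486 = 0.088494.
Hence σ₀² = 1/0.088494 ≈ 11.3.

σ₀² = 11.3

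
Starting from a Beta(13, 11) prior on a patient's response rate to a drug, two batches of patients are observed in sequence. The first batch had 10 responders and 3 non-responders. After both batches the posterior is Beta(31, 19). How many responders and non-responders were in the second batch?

8 responders and 5 non-responders

Sequential conjugate updates are equivalent to a single update on the pooled data, so total successes = posterior α − prior α and total failures = posterior β − prior β.
Total across both batches: 31−13=18 responders, 19−11=8 non-responders.
Subtract the first batch: 18−10=8 responders and 8−3=5 non-responders.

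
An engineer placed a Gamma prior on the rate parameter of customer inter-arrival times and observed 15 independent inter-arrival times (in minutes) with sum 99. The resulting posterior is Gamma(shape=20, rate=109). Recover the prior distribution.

For an exponential likelihood with a Gamma(α, β) prior on the rate, n observations with total T give posterior Gamma(α+n, β+T).
So α = 20 − 15 = 5 and β = 109 − 99 = 10.

Gamma(shape=5, rate=10)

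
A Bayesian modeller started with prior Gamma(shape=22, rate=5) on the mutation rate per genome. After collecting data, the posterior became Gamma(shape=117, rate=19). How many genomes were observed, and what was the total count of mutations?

n = 14 genomes with total 95 mutations

A Gamma(α, β) prior (rate parametrization) on a Poisson rate with n observations summing to S gives posterior Gamma(α+S, β+n).
Matching: Σxᵢ = 117 − 22 = 95 and n = 19 − 5 = 14.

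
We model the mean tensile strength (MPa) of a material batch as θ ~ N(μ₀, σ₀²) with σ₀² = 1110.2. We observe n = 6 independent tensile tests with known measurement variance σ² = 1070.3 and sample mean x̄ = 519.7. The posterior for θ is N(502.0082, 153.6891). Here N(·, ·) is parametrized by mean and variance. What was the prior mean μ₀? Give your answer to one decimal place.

μ₀ = 391.9

With known observation variance, the Normal–Normal posterior has precision τ_n = τ₀ + n/σ² and mean μ_n = (τ₀μ₀ + (n/σ²)x̄)/τ_n.
Here τ₀ = 1/1110.2 = 0.000901 and τ_data = 6/1070.3 = 0.005606, so τ_n = 0.006507.
Rearranging for μ₀: μ₀ = (μ_n·τ_n − τ_data·x̄)/τ₀ = (502.0082·0.006507 − 0.005606·519.7) / 0.000901 = 0.353129/0.000901 ≈ 391.9.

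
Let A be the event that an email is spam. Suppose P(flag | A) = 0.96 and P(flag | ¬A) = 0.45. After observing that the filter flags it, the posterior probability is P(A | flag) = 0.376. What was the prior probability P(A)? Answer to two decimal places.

In odds form, posterior odds = prior odds × likelihood ratio, so prior odds = posterior odds ÷ LR.
Posterior odds = 0.376/(1−0.376) = 0.6026. LR = 0.96/0.45 = 2.1333.
Prior odds = 0.6026/2.1333 = 0.2825, so P(A) = 0.2825/(1+0.2825) ≈ 0.22.

P(A) = 0.22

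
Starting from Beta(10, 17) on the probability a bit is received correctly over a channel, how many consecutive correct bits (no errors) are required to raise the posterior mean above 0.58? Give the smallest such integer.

After k correct bits and 0 errors the posterior is Beta(10+k, 17), with mean (10+k)/(10+17+k).
Set (10+k)/(27+k) > 0.58 and solve: k > (0.58·27 − 10)/(1 − 0.58) = 13.476.
The smallest integer exceeding 13.476 is 14, and checking k=14: (24)/(41) = 0.5854 > 0.58.

k = 14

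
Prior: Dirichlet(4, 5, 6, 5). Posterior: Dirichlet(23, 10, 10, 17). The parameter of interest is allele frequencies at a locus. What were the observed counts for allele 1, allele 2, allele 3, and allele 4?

counts (19, 5, 4, 12)

For a Dirichlet(α) prior with multinomial counts c, the posterior is Dirichlet(α + c) componentwise.
Counts are posterior − prior componentwise: 23−4=19, 10−5=5, 10−6=4, 17−5=12.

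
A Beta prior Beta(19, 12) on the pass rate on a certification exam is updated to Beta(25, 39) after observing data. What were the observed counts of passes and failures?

6 passes and 27 failures

Beta is conjugate to the binomial likelihood: posterior = Beta(α+s, β+f).
So s = 25 − 19 = 6 and f = 39 − 12 = 27.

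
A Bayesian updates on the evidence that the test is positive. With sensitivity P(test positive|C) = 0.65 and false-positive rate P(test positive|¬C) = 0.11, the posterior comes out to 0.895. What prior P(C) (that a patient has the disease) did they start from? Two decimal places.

P(C) = 0.59

In odds form, posterior odds = prior odds × likelihood ratio, so prior odds = posterior odds ÷ LR.
Posterior odds = 0.895/(1−0.895) = 8.5238. LR = 0.65/0.11 = 5.9091.
Prior odds = 8.5238/5.9091 = 1.4425, so P(C) = 1.4425/(1+1.4425) ≈ 0.59.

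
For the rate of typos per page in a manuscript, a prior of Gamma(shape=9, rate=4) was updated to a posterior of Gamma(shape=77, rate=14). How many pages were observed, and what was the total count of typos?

Gamma–Poisson conjugacy: posterior shape = α + Σxᵢ, posterior rate = β + n.
Matching: Σxᵢ = 77 − 9 = 68 and n = 14 − 4 = 10.

n = 10 pages with total 68 typos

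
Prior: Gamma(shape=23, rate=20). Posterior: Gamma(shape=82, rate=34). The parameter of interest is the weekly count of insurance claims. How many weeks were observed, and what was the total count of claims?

n = 14 weeks with total 59 claims

Gamma–Poisson conjugacy: posterior shape = α + Σxᵢ, posterior rate = β + n.
Matching: Σxᵢ = 82 − 23 = 59 and n = 34 − 20 = 14.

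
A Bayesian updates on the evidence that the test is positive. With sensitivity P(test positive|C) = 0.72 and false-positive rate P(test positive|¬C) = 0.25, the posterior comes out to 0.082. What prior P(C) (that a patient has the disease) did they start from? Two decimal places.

In odds form, posterior odds = prior odds × likelihood ratio, so prior odds = posterior odds ÷ LR.
Posterior odds = 0.082/(1−0.082) = 0.0893. LR = 0.72/0.25 = 2.8800.
Prior odds = 0.0893/2.8800 = 0.0310, so P(C) = 0.0310/(1+0.0310) ≈ 0.03.

P(C) = 0.03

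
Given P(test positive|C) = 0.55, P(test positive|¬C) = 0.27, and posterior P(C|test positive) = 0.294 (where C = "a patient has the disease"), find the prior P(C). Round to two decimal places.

Bayes' rule in odds form gives O(C|E) = O(C)·[P(E|C)/P(E|¬C)], hence O(C) = O(C|E)/LR.
Posterior odds = 0.294/(1−0.294) = 0.4164. LR = 0.55/0.27 = 2.0370.
Prior odds = 0.4164/2.0370 = 0.2044, so P(C) = 0.2044/(1+0.2044) ≈ 0.17.

P(C) = 0.17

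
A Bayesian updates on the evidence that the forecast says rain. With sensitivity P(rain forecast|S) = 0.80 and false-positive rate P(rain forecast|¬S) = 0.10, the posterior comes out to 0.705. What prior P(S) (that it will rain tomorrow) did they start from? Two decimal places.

P(S) = 0.23

Bayes' rule in odds form gives O(S|E) = O(S)·[P(E|S)/P(E|¬S)], hence O(S) = O(S|E)/LR.
Posterior odds = 0.705/(1−0.705) = 2.3898. LR = 0.80/0.10 = 8.0000.
Prior odds = 2.3898/8.0000 = 0.2987, so P(S) = 0.2987/(1+0.2987) ≈ 0.23.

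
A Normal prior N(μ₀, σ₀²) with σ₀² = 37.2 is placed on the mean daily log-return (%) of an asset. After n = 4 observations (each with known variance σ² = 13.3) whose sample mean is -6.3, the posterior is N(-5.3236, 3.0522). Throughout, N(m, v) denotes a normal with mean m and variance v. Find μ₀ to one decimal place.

With known observation variance, the Normal–Normal posterior has precision τ_n = τ₀ + n/σ² and mean μ_n = (τ₀μ₀ + (n/σ²)x̄)/τ_n.
Here τ₀ = 1/37.2 = 0.026882 and τ_data = 4/13.3 = 0.300752, so τ_n = 0.327634.
Rearranging for μ₀: μ₀ = (μ_n·τ_n − τ_data·x̄)/τ₀ = (-5.3236·0.327634 − 0.300752·-6.3) / 0.026882 = 0.150545/0.026882 ≈ 5.6.

μ₀ = 5.6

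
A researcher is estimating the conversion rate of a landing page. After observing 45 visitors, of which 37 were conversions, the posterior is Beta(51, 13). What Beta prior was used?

Beta(14, 5)

A Beta(α, β) prior with s successes and f failures in binomial data gives a Beta(α+s, β+f) posterior.
Subtract the data counts: 51−37=14, 13−8=5.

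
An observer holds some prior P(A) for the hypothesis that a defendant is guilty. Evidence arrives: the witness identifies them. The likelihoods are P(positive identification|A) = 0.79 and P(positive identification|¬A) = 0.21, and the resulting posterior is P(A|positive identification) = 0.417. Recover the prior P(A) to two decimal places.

P(A) = 0.16

Bayes' rule in odds form gives O(A|E) = O(A)·[P(E|A)/P(E|¬A)], hence O(A) = O(A|E)/LR.
Posterior odds = 0.417/(1−0.417) = 0.7153. LR = 0.79/0.21 = 3.7619.
Prior odds = 0.7153/3.7619 = 0.1901, so P(A) = 0.1901/(1+0.1901) ≈ 0.16.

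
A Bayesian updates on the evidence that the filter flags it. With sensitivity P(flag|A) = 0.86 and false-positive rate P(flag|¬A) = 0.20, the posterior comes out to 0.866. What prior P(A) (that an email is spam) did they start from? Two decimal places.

P(A) = 0.60

Bayes' rule in odds form gives O(A|E) = O(A)·[P(E|A)/P(E|¬A)], hence O(A) = O(A|E)/LR.
Posterior odds = 0.866/(1−0.866) = 6.4627. LR = 0.86/0.20 = 4.3000.
Prior odds = 6.4627/4.3000 = 1.5030, so P(A) = 1.5030/(1+1.5030) ≈ 0.60.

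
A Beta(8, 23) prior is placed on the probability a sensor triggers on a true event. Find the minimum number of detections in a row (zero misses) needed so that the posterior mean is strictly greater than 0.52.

After k detections and 0 misses the posterior is Beta(8+k, 23), with mean (8+k)/(8+23+k).
Set (8+k)/(31+k) > 0.52 and solve: k > (0.52·31 − 8)/(1 − 0.52) = 16.917.
The smallest integer exceeding 16.917 is 17.

k = 17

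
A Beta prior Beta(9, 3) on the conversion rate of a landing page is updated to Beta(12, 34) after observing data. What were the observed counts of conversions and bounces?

A Beta(α, β) prior with s successes and f failures in binomial data gives a Beta(α+s, β+f) posterior.
So s = 12 − 9 = 3 and f = 34 − 3 = 31.

3 conversions and 31 bounces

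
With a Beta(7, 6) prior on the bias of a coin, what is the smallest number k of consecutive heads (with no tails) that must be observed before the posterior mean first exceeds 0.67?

After k heads and 0 tails the posterior is Beta(7+k, 6), with mean (7+k)/(7+6+k).
Set (7+k)/(13+k) > 0.67 and solve: k > (0.67·13 − 7)/(1 − 0.67) = 5.182.
The smallest integer exceeding 5.182 is 6.

k = 6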